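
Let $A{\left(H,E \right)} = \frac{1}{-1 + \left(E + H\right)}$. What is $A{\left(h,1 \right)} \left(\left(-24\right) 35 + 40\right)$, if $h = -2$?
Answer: $400$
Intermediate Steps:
$A{\left(H,E \right)} = \frac{1}{-1 + E + H}$
$A{\left(h,1 \right)} \left(\left(-24\right) 35 + 40\right) = \frac{\left(-24\right) 35 + 40}{-1 + 1 - 2} = \frac{-840 + 40}{-2} = \left(- \frac{1}{2}\right) \left(-800\right) = 400$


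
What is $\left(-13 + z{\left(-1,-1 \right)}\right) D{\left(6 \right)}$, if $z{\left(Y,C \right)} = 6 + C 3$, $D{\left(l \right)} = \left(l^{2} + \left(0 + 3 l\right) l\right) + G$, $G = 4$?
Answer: $-1480$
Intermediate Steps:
$D{\left(l \right)} = 4 + 4 l^{2}$ ($D{\left(l \right)} = \left(l^{2} + \left(0 + 3 l\right) l\right) + 4 = \left(l^{2} + 3 l l\right) + 4 = \left(l^{2} + 3 l^{2}\right) + 4 = 4 l^{2} + 4 = 4 + 4 l^{2}$)
$z{\left(Y,C \right)} = 6 + 3 C$
$\left(-13 + z{\left(-1,-1 \right)}\right) D{\left(6 \right)} = \left(-13 + \left(6 + 3 \left(-1\right)\right)\right) \left(4 + 4 \cdot 6^{2}\right) = \left(-13 + \left(6 - 3\right)\right) \left(4 + 4 \cdot 36\right) = \left(-13 + 3\right) \left(4 + 144\right) = \left(-10\right) 148 = -1480$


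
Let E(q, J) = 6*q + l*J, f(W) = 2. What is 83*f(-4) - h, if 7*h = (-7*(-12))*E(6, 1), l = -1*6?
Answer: -194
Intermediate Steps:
l = -6
E(q, J) = -6*J + 6*q (E(q, J) = 6*q - 6*J = -6*J + 6*q)
h = 360 (h = ((-7*(-12))*(-6*1 + 6*6))/7 = (84*(-6 + 36))/7 = (84*30)/7 = (⅐)*2520 = 360)
83*f(-4) - h = 83*2 - 1*360 = 166 - 360 = -194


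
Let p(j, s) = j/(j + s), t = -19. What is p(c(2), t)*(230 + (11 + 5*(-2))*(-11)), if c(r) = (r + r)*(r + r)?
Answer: -1168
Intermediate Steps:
c(r) = 4*r² (c(r) = (2*r)*(2*r) = 4*r²)
p(c(2), t)*(230 + (11 + 5*(-2))*(-11)) = ((4*2²)/(4*2² - 19))*(230 + (11 + 5*(-2))*(-11)) = ((4*4)/(4*4 - 19))*(230 + (11 - 10)*(-11)) = (16/(16 - 19))*(230 + 1*(-11)) = (16/(-3))*(230 - 11) = (16*(-⅓))*219 = -16/3*219 = -1168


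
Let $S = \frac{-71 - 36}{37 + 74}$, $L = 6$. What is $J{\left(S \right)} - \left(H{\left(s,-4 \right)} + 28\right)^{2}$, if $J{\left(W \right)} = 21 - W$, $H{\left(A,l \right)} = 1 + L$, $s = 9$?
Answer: $- \frac{133537}{111} \approx -1203.0$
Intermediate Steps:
$H{\left(A,l \right)} = 7$ ($H{\left(A,l \right)} = 1 + 6 = 7$)
$S = - \frac{107}{111} \approx -0.96396$
$J{\left(S \right)} - \left(H{\left(s,-4 \right)} + 28\right)^{2} = \left(21 - - \frac{107}{111}\right) - \left(7 + 28\right)^{2} = \left(21 + \frac{107}{111}\right) - 35^{2} = \frac{2438}{111} - 1225 = - \frac{133537}{111}$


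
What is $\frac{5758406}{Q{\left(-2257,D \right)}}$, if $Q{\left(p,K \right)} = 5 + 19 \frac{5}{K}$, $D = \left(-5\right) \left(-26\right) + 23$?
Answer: $\frac{440518059}{430} \approx 1.0245 \cdot 10^{6}$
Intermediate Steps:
$D = 153$ ($D = 130 + 23 = 153$)
$Q{\left(p,K \right)} = 5 + \frac{95}{K}$
$\frac{5758406}{Q{\left(-2257,D \right)}} = \frac{5758406}{5 + \frac{95}{153}} = \frac{5758406}{\frac{860}{153}} = 5758406 \cdot \frac{153}{860} = \frac{440518059}{430}$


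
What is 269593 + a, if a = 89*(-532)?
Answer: 222245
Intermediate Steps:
a = -47348
269593 + a = 269593 - 47348 = 222245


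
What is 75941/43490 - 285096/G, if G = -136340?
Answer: 1137631049/296471330 ≈ 3.8372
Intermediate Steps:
75941/43490 - 285096/G = 75941/43490 - 285096/(-136340) = 75941*(1/43490) - 285096*(-1/136340) = 75941/43490 + 71274/34085 = 1137631049/296471330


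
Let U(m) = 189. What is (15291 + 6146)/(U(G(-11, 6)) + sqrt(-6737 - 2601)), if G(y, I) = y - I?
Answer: 578799/6437 - 21437*I*sqrt(9338)/45059 ≈ 89.917 - 45.974*I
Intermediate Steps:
(15291 + 6146)/(U(G(-11, 6)) + sqrt(-6737 - 2601)) = (15291 + 6146)/(189 + sqrt(-6737 - 2601)) = 21437/(189 + sqrt(-9338)) = 21437/(189 + I*sqrt(9338))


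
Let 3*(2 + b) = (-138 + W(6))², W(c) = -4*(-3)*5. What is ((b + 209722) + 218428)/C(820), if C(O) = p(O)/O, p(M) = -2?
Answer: -176372160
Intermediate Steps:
W(c) = 60 (W(c) = 12*5 = 60)
b = 2026 (b = -2 + (-138 + 60)²/3 = -2 + (⅓)*(-78)² = -2 + (⅓)*6084 = -2 + 2028 = 2026)
C(O) = -2/O
((b + 209722) + 218428)/C(820) = ((2026 + 209722) + 218428)/((-2/820)) = (211748 + 218428)/((-2*1/820)) = 430176/(-1/410) = 430176*(-410) = -176372160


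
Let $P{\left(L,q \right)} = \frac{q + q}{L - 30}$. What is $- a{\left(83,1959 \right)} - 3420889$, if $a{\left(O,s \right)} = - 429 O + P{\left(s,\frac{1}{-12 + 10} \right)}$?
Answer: $- \frac{6530208977}{1929} \approx -3.3853 \cdot 10^{6}$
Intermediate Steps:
$P{\left(L,q \right)} = \frac{2 q}{-30 + L}$
$a{\left(O,s \right)} = - \frac{1}{-30 + s} - 429 O$ ($a{\left(O,s \right)} = - 429 O + \frac{2}{\left(-12 + 10\right) \left(-30 + s\right)} = - 429 O + \frac{2}{\left(-2\right) \left(-30 + s\right)} = - 429 O + 2 \left(- \frac{1}{2}\right) \frac{1}{-30 + s} = - 429 O - \frac{1}{-30 + s} = - \frac{1}{-30 + s} - 429 O$)
$- a{\left(83,1959 \right)} - 3420889 = - \frac{-1 - 35607 \left(-30 + 1959\right)}{-30 + 1959} - 3420889 = - \frac{-1 - 35607 \cdot 1929}{1929} - 3420889 = - \frac{-1 - 68685903}{1929} - 3420889 = - \frac{-68685904}{1929} - 3420889 = \left(-1\right) \left(- \frac{68685904}{1929}\right) - 3420889 = \frac{68685904}{1929} - 3420889 = - \frac{6530208977}{1929}$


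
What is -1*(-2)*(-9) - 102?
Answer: -120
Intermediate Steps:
-1*(-2)*(-9) - 102 = 2*(-9) - 102 = -18 - 102 = -120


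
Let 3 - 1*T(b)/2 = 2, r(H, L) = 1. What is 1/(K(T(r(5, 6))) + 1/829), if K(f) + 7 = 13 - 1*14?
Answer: -829/6631 ≈ -0.12502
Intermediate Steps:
T(b) = 2 (T(b) = 6 - 2*2 = 6 - 4 = 2)
K(f) = -8 (K(f) = -7 + (13 - 1*14) = -7 + (13 - 14) = -7 - 1 = -8)
1/(K(T(r(5, 6))) + 1/829) = 1/(-8 + 1/829) = 1/(-6631/829) = -829/6631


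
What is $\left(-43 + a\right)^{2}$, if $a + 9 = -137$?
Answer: $35721$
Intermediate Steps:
$a = -146$ ($a = -9 - 137 = -146$)
$\left(-43 + a\right)^{2} = \left(-43 - 146\right)^{2} = \left(-189\right)^{2} = 35721$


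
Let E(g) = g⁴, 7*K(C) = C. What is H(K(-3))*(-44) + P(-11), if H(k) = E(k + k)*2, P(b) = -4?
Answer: -123652/2401 ≈ -51.500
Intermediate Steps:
K(C) = C/7
H(k) = 32*k⁴ (H(k) = (k + k)⁴*2 = (2*k)⁴*2 = (16*k⁴)*2 = 32*k⁴)
H(K(-3))*(-44) + P(-11) = (32*((⅐)*(-3))⁴)*(-44) - 4 = (32*(-3/7)⁴)*(-44) - 4 = (32*(81/2401))*(-44) - 4 = (2592/2401)*(-44) - 4 = -114048/2401 - 4 = -123652/2401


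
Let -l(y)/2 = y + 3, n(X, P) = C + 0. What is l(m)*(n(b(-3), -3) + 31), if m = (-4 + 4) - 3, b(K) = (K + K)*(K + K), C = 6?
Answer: 0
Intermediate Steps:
b(K) = 4*K² (b(K) = (2*K)*(2*K) = 4*K²)
m = -3 (m = 0 - 3 = -3)
n(X, P) = 6 (n(X, P) = 6 + 0 = 6)
l(y) = -6 - 2*y (l(y) = -2*(y + 3) = -2*(3 + y) = -6 - 2*y)
l(m)*(n(b(-3), -3) + 31) = (-6 - 2*(-3))*(6 + 31) = (-6 + 6)*37 = 0*37 = 0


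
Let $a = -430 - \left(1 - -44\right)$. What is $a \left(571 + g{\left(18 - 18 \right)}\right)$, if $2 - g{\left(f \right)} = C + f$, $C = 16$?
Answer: $-264575$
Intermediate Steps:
$g{\left(f \right)} = -14 - f$ ($g{\left(f \right)} = 2 - \left(16 + f\right) = -14 - f$)
$a = -475$ ($a = -430 - \left(1 + 44\right) = -430 - 45 = -475$)
$a \left(571 + g{\left(18 - 18 \right)}\right) = - 475 \left(571 - 14\right) = \left(-475\right) 557 = -264575$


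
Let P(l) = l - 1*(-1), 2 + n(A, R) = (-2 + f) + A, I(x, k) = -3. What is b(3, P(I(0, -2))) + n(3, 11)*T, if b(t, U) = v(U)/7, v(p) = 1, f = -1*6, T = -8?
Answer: 393/7 ≈ 56.143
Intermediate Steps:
f = -6
n(A, R) = -10 + A (n(A, R) = -2 + ((-2 - 6) + A) = -2 + (-8 + A) = -10 + A)
P(l) = 1 + l (P(l) = l + 1 = 1 + l)
b(t, U) = ⅐ (b(t, U) = 1/7 = 1*(⅐) = ⅐)
b(3, P(I(0, -2))) + n(3, 11)*T = ⅐ + (-10 + 3)*(-8) = ⅐ - 7*(-8) = ⅐ + 56 = 393/7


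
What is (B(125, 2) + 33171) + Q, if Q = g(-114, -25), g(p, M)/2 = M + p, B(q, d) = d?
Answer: 32895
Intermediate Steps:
g(p, M) = 2*M + 2*p (g(p, M) = 2*(M + p) = 2*M + 2*p)
Q = -278 (Q = 2*(-25) + 2*(-114) = -50 - 228 = -278)
(B(125, 2) + 33171) + Q = (2 + 33171) - 278 = 33173 - 278 = 32895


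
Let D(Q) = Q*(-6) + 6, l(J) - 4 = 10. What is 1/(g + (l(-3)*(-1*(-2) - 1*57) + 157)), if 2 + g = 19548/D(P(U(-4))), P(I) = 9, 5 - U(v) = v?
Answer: -4/4089 ≈ -0.00097824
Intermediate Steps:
U(v) = 5 - v
l(J) = 14 (l(J) = 4 + 10 = 14)
D(Q) = 6 - 6*Q (D(Q) = -6*Q + 6 = 6 - 6*Q)
g = -1637/4 (g = -2 + 19548/(6 - 6*9) = -2 + 19548/(6 - 54) = -2 + 19548/(-48) = -2 + 19548*(-1/48) = -2 - 1629/4 = -1637/4 ≈ -409.25)
1/(g + (l(-3)*(-1*(-2) - 1*57) + 157)) = 1/(-1637/4 + (14*(-1*(-2) - 1*57) + 157)) = 1/(-1637/4 + (14*(2 - 57) + 157)) = 1/(-1637/4 + (14*(-55) + 157)) = 1/(-1637/4 + (-770 + 157)) = 1/(-1637/4 - 613) = 1/(-4089/4) = -4/4089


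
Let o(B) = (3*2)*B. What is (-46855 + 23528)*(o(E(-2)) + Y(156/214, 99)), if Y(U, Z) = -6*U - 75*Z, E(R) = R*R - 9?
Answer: 18618515031/107 ≈ 1.7400e+8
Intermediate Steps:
E(R) = -9 + R² (E(R) = R² - 9 = -9 + R²)
Y(U, Z) = -75*Z - 6*U
o(B) = 6*B
(-46855 + 23528)*(o(E(-2)) + Y(156/214, 99)) = (-46855 + 23528)*(6*(-9 + (-2)²) + (-75*99 - 936/214)) = -23327*(6*(-9 + 4) + (-7425 - 936/214)) = -23327*(6*(-5) + (-7425 - 6*78/107)) = -23327*(-30 + (-7425 - 468/107)) = -23327*(-30 - 794943/107) = -23327*(-798153/107) = 18618515031/107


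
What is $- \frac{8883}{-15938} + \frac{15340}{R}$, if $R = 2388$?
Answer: $\frac{66425381}{9514986} \approx 6.9811$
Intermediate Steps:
$- \frac{8883}{-15938} + \frac{15340}{R} = - \frac{8883}{-15938} + \frac{15340}{2388} = \left(-8883\right) \left(- \frac{1}{15938}\right) + 15340 \cdot \frac{1}{2388} = \frac{8883}{15938} + \frac{3835}{597} = \frac{66425381}{9514986}$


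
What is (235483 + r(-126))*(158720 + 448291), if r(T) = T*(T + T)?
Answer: 162214584585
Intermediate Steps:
r(T) = 2*T² (r(T) = T*(2*T) = 2*T²)
(235483 + r(-126))*(158720 + 448291) = (235483 + 2*(-126)²)*(158720 + 448291) = (235483 + 2*15876)*607011 = (235483 + 31752)*607011 = 267235*607011 = 162214584585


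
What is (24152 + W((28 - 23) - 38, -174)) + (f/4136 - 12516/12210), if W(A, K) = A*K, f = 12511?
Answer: 2079565749/69560 ≈ 29896.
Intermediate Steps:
(24152 + W((28 - 23) - 38, -174)) + (f/4136 - 12516/12210) = (24152 + ((28 - 23) - 38)*(-174)) + (12511/4136 - 12516/12210) = (24152 + (5 - 38)*(-174)) + (12511*(1/4136) - 12516*1/12210) = (24152 - 33*(-174)) + (12511/4136 - 2086/2035) = (24152 + 5742) + 139109/69560 = 29894 + 139109/69560 = 2079565749/69560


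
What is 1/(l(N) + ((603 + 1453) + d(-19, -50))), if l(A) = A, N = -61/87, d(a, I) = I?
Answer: 87/174461 ≈ 0.00049868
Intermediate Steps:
N = -61/87 (N = -61*1/87 = -61/87 ≈ -0.70115)
1/(l(N) + ((603 + 1453) + d(-19, -50))) = 1/(-61/87 + ((603 + 1453) - 50)) = 1/(-61/87 + (2056 - 50)) = 1/(-61/87 + 2006) = 1/(174461/87) = 87/174461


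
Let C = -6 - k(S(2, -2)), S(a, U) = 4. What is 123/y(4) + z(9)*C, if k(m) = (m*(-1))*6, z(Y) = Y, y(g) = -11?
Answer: 1659/11 ≈ 150.82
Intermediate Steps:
k(m) = -6*m (k(m) = -m*6 = -6*m)
C = 18 (C = -6 - (-6)*4 = -6 - 1*(-24) = -6 + 24 = 18)
123/y(4) + z(9)*C = 123/(-11) + 9*18 = 123*(-1/11) + 162 = -123/11 + 162 = 1659/11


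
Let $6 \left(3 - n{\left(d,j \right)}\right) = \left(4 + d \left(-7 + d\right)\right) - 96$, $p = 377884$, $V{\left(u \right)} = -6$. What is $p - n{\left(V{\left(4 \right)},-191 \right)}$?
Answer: $\frac{1133636}{3} \approx 3.7788 \cdot 10^{5}$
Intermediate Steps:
$n{\left(d,j \right)} = \frac{55}{3} - \frac{d \left(-7 + d\right)}{6}$ ($n{\left(d,j \right)} = 3 - \frac{\left(4 + d \left(-7 + d\right)\right) - 96}{6} = 3 - \frac{-92 + d \left(-7 + d\right)}{6} = 3 - \left(- \frac{46}{3} + \frac{d \left(-7 + d\right)}{6}\right) = \frac{55}{3} - \frac{d \left(-7 + d\right)}{6}$)
$p - n{\left(V{\left(4 \right)},-191 \right)} = 377884 - \left(\frac{55}{3} - \frac{\left(-6\right)^{2}}{6} + \frac{7}{6} \left(-6\right)\right) = 377884 - \left(\frac{55}{3} - 6 - 7\right) = 377884 - \frac{16}{3} = \frac{1133636}{3}$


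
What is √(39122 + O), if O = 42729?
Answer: √81851 ≈ 286.10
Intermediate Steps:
√(39122 + O) = √(39122 + 42729) = √81851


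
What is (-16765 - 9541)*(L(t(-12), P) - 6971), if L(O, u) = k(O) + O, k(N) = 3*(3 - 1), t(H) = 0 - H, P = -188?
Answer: 182905618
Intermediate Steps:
t(H) = -H
k(N) = 6 (k(N) = 3*2 = 6)
L(O, u) = 6 + O
(-16765 - 9541)*(L(t(-12), P) - 6971) = (-16765 - 9541)*((6 - 1*(-12)) - 6971) = -26306*((6 + 12) - 6971) = -26306*(18 - 6971) = -26306*(-6953) = 182905618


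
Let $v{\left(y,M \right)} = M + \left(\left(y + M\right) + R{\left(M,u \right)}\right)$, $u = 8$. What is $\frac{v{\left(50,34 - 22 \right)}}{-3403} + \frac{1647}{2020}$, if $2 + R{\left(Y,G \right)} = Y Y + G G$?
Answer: $\frac{5039141}{6874060} \approx 0.73307$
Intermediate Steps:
$R{\left(Y,G \right)} = -2 + G^{2} + Y^{2}$ ($R{\left(Y,G \right)} = -2 + \left(Y Y + G G\right) = -2 + \left(Y^{2} + G^{2}\right) = -2 + \left(G^{2} + Y^{2}\right) = -2 + G^{2} + Y^{2}$)
$v{\left(y,M \right)} = 62 + y + M^{2} + 2 M$ ($v{\left(y,M \right)} = M + \left(\left(y + M\right) + \left(-2 + 8^{2} + M^{2}\right)\right) = M + \left(\left(M + y\right) + \left(-2 + 64 + M^{2}\right)\right) = M + \left(\left(M + y\right) + \left(62 + M^{2}\right)\right) = M + \left(62 + M + y + M^{2}\right) = 62 + y + M^{2} + 2 M$)
$\frac{v{\left(50,34 - 22 \right)}}{-3403} + \frac{1647}{2020} = \frac{62 + 50 + \left(34 - 22\right)^{2} + 2 \left(34 - 22\right)}{-3403} + \frac{1647}{2020} = \left(62 + 50 + 12^{2} + 2 \cdot 12\right) \left(- \frac{1}{3403}\right) + 1647 \cdot \frac{1}{2020} = \left(62 + 50 + 144 + 24\right) \left(- \frac{1}{3403}\right) + \frac{1647}{2020} = 280 \left(- \frac{1}{3403}\right) + \frac{1647}{2020} = - \frac{280}{3403} + \frac{1647}{2020} = \frac{5039141}{6874060}$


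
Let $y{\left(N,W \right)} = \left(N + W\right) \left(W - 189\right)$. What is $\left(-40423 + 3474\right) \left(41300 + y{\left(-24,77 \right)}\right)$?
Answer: $-1306664436$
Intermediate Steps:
$y{\left(N,W \right)} = \left(-189 + W\right) \left(N + W\right)$ ($y{\left(N,W \right)} = \left(N + W\right) \left(-189 + W\right) = \left(-189 + W\right) \left(N + W\right)$)
$\left(-40423 + 3474\right) \left(41300 + y{\left(-24,77 \right)}\right) = \left(-40423 + 3474\right) \left(41300 - \left(11865 - 5929\right)\right) = - 36949 \left(41300 + \left(5929 + 4536 - 14553 - 1848\right)\right) = - 36949 \left(41300 - 5936\right) = \left(-36949\right) 35364 = -1306664436$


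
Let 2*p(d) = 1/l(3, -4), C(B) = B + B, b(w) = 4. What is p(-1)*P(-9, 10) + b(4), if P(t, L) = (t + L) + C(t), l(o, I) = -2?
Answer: 33/4 ≈ 8.2500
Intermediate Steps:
C(B) = 2*B
p(d) = -¼ (p(d) = (½)/(-2) = (½)*(-½) = -¼)
P(t, L) = L + 3*t (P(t, L) = (t + L) + 2*t = (L + t) + 2*t = L + 3*t)
p(-1)*P(-9, 10) + b(4) = -(10 + 3*(-9))/4 + 4 = -(10 - 27)/4 + 4 = -¼*(-17) + 4 = 17/4 + 4 = 33/4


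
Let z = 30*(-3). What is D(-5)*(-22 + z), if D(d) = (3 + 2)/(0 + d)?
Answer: 112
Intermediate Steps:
z = -90
D(d) = 5/d
D(-5)*(-22 + z) = (5/(-5))*(-22 - 90) = (5*(-⅕))*(-112) = -1*(-112) = 112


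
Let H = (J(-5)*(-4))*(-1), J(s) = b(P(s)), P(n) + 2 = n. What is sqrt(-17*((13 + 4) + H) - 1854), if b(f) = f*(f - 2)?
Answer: I*sqrt(6427) ≈ 80.169*I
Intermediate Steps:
P(n) = -2 + n
b(f) = f*(-2 + f)
J(s) = (-4 + s)*(-2 + s) (J(s) = (-2 + s)*(-2 + (-2 + s)) = (-2 + s)*(-4 + s) = (-4 + s)*(-2 + s))
H = 252 (H = (((-4 - 5)*(-2 - 5))*(-4))*(-1) = (-9*(-7)*(-4))*(-1) = (63*(-4))*(-1) = -252*(-1) = 252)
sqrt(-17*((13 + 4) + H) - 1854) = sqrt(-17*((13 + 4) + 252) - 1854) = sqrt(-17*(17 + 252) - 1854) = sqrt(-17*269 - 1854) = sqrt(-4573 - 1854) = sqrt(-6427) = I*sqrt(6427)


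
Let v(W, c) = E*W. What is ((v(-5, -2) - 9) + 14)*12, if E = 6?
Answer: -300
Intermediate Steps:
v(W, c) = 6*W
((v(-5, -2) - 9) + 14)*12 = ((6*(-5) - 9) + 14)*12 = ((-30 - 9) + 14)*12 = (-39 + 14)*12 = -25*12 = -300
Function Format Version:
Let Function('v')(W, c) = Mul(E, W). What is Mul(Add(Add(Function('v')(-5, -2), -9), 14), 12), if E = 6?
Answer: -300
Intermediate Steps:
Function('v')(W, c) = Mul(6, W)
Mul(Add(Add(Function('v')(-5, -2), -9), 14), 12) = Mul(Add(Add(Mul(6, -5), -9), 14), 12) = Mul(Add(Add(-30, -9), 14), 12) = Mul(Add(-39, 14), 12) = Mul(-25, 12) = -300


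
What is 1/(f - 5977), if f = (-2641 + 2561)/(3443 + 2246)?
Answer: -5689/34003233 ≈ -0.00016731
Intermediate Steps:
f = -80/5689 ≈ -0.014062
1/(f - 5977) = 1/(-80/5689 - 5977) = 1/(-34003233/5689) = -5689/34003233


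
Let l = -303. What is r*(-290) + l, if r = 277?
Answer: -80633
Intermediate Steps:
r*(-290) + l = 277*(-290) - 303 = -80330 - 303 = -80633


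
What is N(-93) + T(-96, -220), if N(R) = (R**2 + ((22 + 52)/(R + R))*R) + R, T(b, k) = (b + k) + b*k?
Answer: 29397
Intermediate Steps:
T(b, k) = b + k + b*k
N(R) = 37 + R + R**2 (N(R) = (R**2 + (74/((2*R)))*R) + R = (R**2 + (74*(1/(2*R)))*R) + R = (R**2 + (37/R)*R) + R = (R**2 + 37) + R = (37 + R**2) + R = 37 + R + R**2)
N(-93) + T(-96, -220) = (37 - 93 + (-93)**2) + (-96 - 220 - 96*(-220)) = (37 - 93 + 8649) + (-96 - 220 + 21120) = 8593 + 20804 = 29397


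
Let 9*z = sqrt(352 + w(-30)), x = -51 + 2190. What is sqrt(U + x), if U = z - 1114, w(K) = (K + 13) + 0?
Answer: sqrt(9225 + sqrt(335))/3 ≈ 32.047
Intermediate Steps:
x = 2139
w(K) = 13 + K (w(K) = (13 + K) + 0 = 13 + K)
z = sqrt(335)/9 (z = sqrt(352 + (13 - 30))/9 = sqrt(352 - 17)/9 = sqrt(335)/9 ≈ 2.0337)
U = -1114 + sqrt(335)/9 (U = sqrt(335)/9 - 1114 = -1114 + sqrt(335)/9 ≈ -1112.0)
sqrt(U + x) = sqrt((-1114 + sqrt(335)/9) + 2139) = sqrt(1025 + sqrt(335)/9)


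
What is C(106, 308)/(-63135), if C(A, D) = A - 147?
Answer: 41/63135 ≈ 0.00064940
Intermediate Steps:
C(A, D) = -147 + A
C(106, 308)/(-63135) = (-147 + 106)/(-63135) = -41*(-1/63135) = 41/63135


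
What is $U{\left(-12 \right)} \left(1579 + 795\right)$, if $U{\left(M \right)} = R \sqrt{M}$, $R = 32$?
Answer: $151936 i \sqrt{3} \approx 2.6316 \cdot 10^{5} i$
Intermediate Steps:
$U{\left(M \right)} = 32 \sqrt{M}$
$U{\left(-12 \right)} \left(1579 + 795\right) = 32 \sqrt{-12} \left(1579 + 795\right) = 32 \cdot 2 i \sqrt{3} \cdot 2374 = 64 i \sqrt{3} \cdot 2374 = 151936 i \sqrt{3}$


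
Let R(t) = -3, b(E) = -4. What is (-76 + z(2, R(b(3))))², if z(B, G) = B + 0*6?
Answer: 5476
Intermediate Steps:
z(B, G) = B (z(B, G) = B + 0 = B)
(-76 + z(2, R(b(3))))² = (-76 + 2)² = (-74)² = 5476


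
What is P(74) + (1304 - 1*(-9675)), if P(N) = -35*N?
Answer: 8389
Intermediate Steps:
P(74) + (1304 - 1*(-9675)) = -35*74 + (1304 - 1*(-9675)) = -2590 + (1304 + 9675) = -2590 + 10979 = 8389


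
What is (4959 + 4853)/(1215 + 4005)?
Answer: 2453/1305 ≈ 1.8797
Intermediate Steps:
(4959 + 4853)/(1215 + 4005) = 9812/5220 = 9812*(1/5220) = 2453/1305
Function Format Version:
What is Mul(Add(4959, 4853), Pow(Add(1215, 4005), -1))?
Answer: Rational(2453, 1305) ≈ 1.8797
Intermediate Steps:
Mul(Add(4959, 4853), Pow(Add(1215, 4005), -1)) = Mul(9812, Pow(5220, -1)) = Mul(9812, Rational(1, 5220)) = Rational(2453, 1305)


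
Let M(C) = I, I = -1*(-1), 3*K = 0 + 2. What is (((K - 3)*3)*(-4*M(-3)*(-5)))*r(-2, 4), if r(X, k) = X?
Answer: 280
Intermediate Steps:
K = ⅔ (K = (0 + 2)/3 = (⅓)*2 = ⅔ ≈ 0.66667)
I = 1
M(C) = 1
(((K - 3)*3)*(-4*M(-3)*(-5)))*r(-2, 4) = (((⅔ - 3)*3)*(-4*1*(-5)))*(-2) = ((-7/3*3)*(-4*(-5)))*(-2) = -7*20*(-2) = -140*(-2) = 280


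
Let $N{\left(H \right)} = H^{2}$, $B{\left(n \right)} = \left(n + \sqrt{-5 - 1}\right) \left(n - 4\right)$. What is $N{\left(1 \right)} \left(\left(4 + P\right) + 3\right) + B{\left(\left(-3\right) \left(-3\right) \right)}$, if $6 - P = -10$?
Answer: $68 + 5 i \sqrt{6} \approx 68.0 + 12.247 i$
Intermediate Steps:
$P = 16$ ($P = 6 - -10 = 6 + 10 = 16$)
$B{\left(n \right)} = \left(-4 + n\right) \left(n + i \sqrt{6}\right)$ ($B{\left(n \right)} = \left(n + \sqrt{-6}\right) \left(-4 + n\right) = \left(n + i \sqrt{6}\right) \left(-4 + n\right) = \left(-4 + n\right) \left(n + i \sqrt{6}\right)$)
$N{\left(1 \right)} \left(\left(4 + P\right) + 3\right) + B{\left(\left(-3\right) \left(-3\right) \right)} = 1^{2} \left(\left(4 + 16\right) + 3\right) + \left(\left(\left(-3\right) \left(-3\right)\right)^{2} - 4 \left(\left(-3\right) \left(-3\right)\right) - 4 i \sqrt{6} + i \left(\left(-3\right) \left(-3\right)\right) \sqrt{6}\right) = 1 \left(20 + 3\right) + \left(9^{2} - 36 - 4 i \sqrt{6} + i 9 \sqrt{6}\right) = 1 \cdot 23 + \left(81 - 36 - 4 i \sqrt{6} + 9 i \sqrt{6}\right) = 23 + \left(45 + 5 i \sqrt{6}\right) = 68 + 5 i \sqrt{6}$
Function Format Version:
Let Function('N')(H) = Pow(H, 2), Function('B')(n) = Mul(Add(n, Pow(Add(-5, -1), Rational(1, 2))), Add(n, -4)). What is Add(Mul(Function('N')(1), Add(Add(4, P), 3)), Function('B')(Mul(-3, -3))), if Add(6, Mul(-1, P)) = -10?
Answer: Add(68, Mul(5, I, Pow(6, Rational(1, 2)))) ≈ Add(68.000, Mul(12.247, I))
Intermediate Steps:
P = 16 (P = Add(6, Mul(-1, -10)) = Add(6, 10) = 16)
Function('B')(n) = Mul(Add(-4, n), Add(n, Mul(I, Pow(6, Rational(1, 2))))) (Function('B')(n) = Mul(Add(n, Pow(-6, Rational(1, 2))), Add(-4, n)) = Mul(Add(n, Mul(I, Pow(6, Rational(1, 2)))), Add(-4, n)) = Mul(Add(-4, n), Add(n, Mul(I, Pow(6, Rational(1, 2))))))
Add(Mul(Function('N')(1), Add(Add(4, P), 3)), Function('B')(Mul(-3, -3))) = Add(Mul(Pow(1, 2), Add(Add(4, 16), 3)), Add(Pow(Mul(-3, -3), 2), Mul(-4, Mul(-3, -3)), Mul(-4, I, Pow(6, Rational(1, 2))), Mul(I, Mul(-3, -3), Pow(6, Rational(1, 2))))) = Add(Mul(1, Add(20, 3)), Add(Pow(9, 2), Mul(-4, 9), Mul(-4, I, Pow(6, Rational(1, 2))), Mul(I, 9, Pow(6, Rational(1, 2))))) = Add(Mul(1, 23), Add(81, -36, Mul(-4, I, Pow(6, Rational(1, 2))), Mul(9, I, Pow(6, Rational(1, 2))))) = Add(23, Add(45, Mul(5, I, Pow(6, Rational(1, 2))))) = Add(68, Mul(5, I, Pow(6, Rational(1, 2))))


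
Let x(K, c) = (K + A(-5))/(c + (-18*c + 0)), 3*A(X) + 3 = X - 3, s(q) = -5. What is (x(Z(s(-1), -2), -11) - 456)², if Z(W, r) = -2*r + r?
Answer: 65444384041/314721 ≈ 2.0794e+5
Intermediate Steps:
A(X) = -2 + X/3 (A(X) = -1 + (X - 3)/3 = -1 + (-3 + X)/3 = -1 + (-1 + X/3) = -2 + X/3)
Z(W, r) = -r
x(K, c) = -(-11/3 + K)/(17*c) (x(K, c) = (K + (-2 + (⅓)*(-5)))/(c + (-18*c + 0)) = (K + (-2 - 5/3))/(c - 18*c) = (K - 11/3)/((-17*c)) = (-11/3 + K)*(-1/(17*c)) = -(-11/3 + K)/(17*c))
(x(Z(s(-1), -2), -11) - 456)² = ((1/51)*(11 - (-3)*(-2))/(-11) - 456)² = ((1/51)*(-1/11)*(11 - 3*2) - 456)² = ((1/51)*(-1/11)*(11 - 6) - 456)² = ((1/51)*(-1/11)*5 - 456)² = (-5/561 - 456)² = (-255821/561)² = 65444384041/314721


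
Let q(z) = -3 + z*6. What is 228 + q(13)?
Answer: 303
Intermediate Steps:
q(z) = -3 + 6*z
228 + q(13) = 228 + (-3 + 6*13) = 228 + (-3 + 78) = 228 + 75 = 303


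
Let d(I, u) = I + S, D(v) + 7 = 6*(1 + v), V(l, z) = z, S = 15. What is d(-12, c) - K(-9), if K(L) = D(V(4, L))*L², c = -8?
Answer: 4458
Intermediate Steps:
D(v) = -1 + 6*v (D(v) = -7 + 6*(1 + v) = -7 + (6 + 6*v) = -1 + 6*v)
d(I, u) = 15 + I (d(I, u) = I + 15 = 15 + I)
K(L) = L²*(-1 + 6*L) (K(L) = (-1 + 6*L)*L² = L²*(-1 + 6*L))
d(-12, c) - K(-9) = (15 - 12) - (-9)²*(-1 + 6*(-9)) = 3 - 81*(-1 - 54) = 3 - 81*(-55) = 3 - 1*(-4455) = 3 + 4455 = 4458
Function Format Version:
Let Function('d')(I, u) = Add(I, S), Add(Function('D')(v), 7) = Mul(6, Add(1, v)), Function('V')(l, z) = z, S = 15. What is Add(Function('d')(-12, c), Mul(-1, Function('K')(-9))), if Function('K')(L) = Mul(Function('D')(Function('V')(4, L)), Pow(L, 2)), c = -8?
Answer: 4458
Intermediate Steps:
Function('D')(v) = Add(-1, Mul(6, v)) (Function('D')(v) = Add(-7, Mul(6, Add(1, v))) = Add(-7, Add(6, Mul(6, v))) = Add(-1, Mul(6, v)))
Function('d')(I, u) = Add(15, I) (Function('d')(I, u) = Add(I, 15) = Add(15, I))
Function('K')(L) = Mul(Pow(L, 2), Add(-1, Mul(6, L))) (Function('K')(L) = Mul(Add(-1, Mul(6, L)), Pow(L, 2)) = Mul(Pow(L, 2), Add(-1, Mul(6, L))))
Add(Function('d')(-12, c), Mul(-1, Function('K')(-9))) = Add(Add(15, -12), Mul(-1, Mul(Pow(-9, 2), Add(-1, Mul(6, -9))))) = Add(3, Mul(-1, Mul(81, Add(-1, -54)))) = Add(3, Mul(-1, Mul(81, -55))) = Add(3, Mul(-1, -4455)) = Add(3, 4455) = 4458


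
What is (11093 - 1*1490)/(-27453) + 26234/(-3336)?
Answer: -125372935/15263868 ≈ -8.2137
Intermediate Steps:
(11093 - 1*1490)/(-27453) + 26234/(-3336) = (11093 - 1490)*(-1/27453) + 26234*(-1/3336) = 9603*(-1/27453) - 13117/1668 = -3201/9151 - 13117/1668 = -125372935/15263868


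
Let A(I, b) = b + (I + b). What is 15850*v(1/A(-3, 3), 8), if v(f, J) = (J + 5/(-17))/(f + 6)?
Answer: 6229050/323 ≈ 19285.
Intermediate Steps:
A(I, b) = I + 2*b
v(f, J) = (-5/17 + J)/(6 + f) (v(f, J) = (J + 5*(-1/17))/(6 + f) = (J - 5/17)/(6 + f) = (-5/17 + J)/(6 + f))
15850*v(1/A(-3, 3), 8) = 15850*((-5/17 + 8)/(6 + 1/(-3 + 2*3))) = 15850*((131/17)/(6 + 1/(-3 + 6))) = 15850*((131/17)/(6 + 1/3)) = 15850*((131/17)/(19/3)) = 15850*((3/19)*(131/17)) = 15850*(393/323) = 6229050/323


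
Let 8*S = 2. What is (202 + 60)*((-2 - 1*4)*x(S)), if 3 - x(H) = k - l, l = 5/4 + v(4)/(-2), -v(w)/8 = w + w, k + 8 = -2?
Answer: -72705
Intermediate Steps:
k = -10 (k = -8 - 2 = -10)
S = ¼ (S = (⅛)*2 = ¼ ≈ 0.25000)
v(w) = -16*w (v(w) = -8*(w + w) = -16*w)
l = 133/4 (l = 5/4 - 16*4/(-2) = 5*(¼) - 64*(-½) = 5/4 + 32 = 133/4 ≈ 33.250)
x(H) = 185/4 (x(H) = 3 - (-10 - 1*133/4) = 3 - (-10 - 133/4) = 3 - 1*(-173/4) = 3 + 173/4 = 185/4)
(202 + 60)*((-2 - 1*4)*x(S)) = (202 + 60)*((-2 - 1*4)*(185/4)) = 262*((-2 - 4)*(185/4)) = 262*(-6*185/4) = 262*(-555/2) = -72705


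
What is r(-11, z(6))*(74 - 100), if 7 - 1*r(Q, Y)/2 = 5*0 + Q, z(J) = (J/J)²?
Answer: -936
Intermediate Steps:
z(J) = 1 (z(J) = 1² = 1)
r(Q, Y) = 14 - 2*Q (r(Q, Y) = 14 - 2*(5*0 + Q) = 14 - 2*(0 + Q) = 14 - 2*Q)
r(-11, z(6))*(74 - 100) = (14 - 2*(-11))*(74 - 100) = (14 + 22)*(-26) = 36*(-26) = -936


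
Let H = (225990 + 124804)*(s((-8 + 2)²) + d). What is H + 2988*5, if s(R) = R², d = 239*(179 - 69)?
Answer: 9677018224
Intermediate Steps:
d = 26290 (d = 239*110 = 26290)
H = 9677003284 (H = (225990 + 124804)*(((-8 + 2)²)² + 26290) = 350794*(((-6)²)² + 26290) = 350794*(36² + 26290) = 350794*(1296 + 26290) = 350794*27586 = 9677003284)
H + 2988*5 = 9677003284 + 2988*5 = 9677003284 + 14940 = 9677018224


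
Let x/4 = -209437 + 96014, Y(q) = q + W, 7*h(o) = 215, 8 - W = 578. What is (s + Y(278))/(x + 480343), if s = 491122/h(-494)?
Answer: 3375074/5729965 ≈ 0.58902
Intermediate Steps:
W = -570 (W = 8 - 1*578 = 8 - 578 = -570)
h(o) = 215/7 (h(o) = (1/7)*215 = 215/7)
Y(q) = -570 + q (Y(q) = q - 570 = -570 + q)
s = 3437854/215 (s = 491122/(215/7) = 491122*(7/215) = 3437854/215 ≈ 15990.)
x = -453692 (x = 4*(-209437 + 96014) = 4*(-113423) = -453692)
(s + Y(278))/(x + 480343) = (3437854/215 + (-570 + 278))/(-453692 + 480343) = (3437854/215 - 292)/26651 = (3375074/215)*(1/26651) = 3375074/5729965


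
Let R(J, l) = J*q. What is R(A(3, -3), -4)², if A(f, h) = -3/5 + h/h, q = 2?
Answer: 16/25 ≈ 0.64000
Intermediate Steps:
A(f, h) = ⅖ (A(f, h) = -3*⅕ + 1 = -⅗ + 1 = ⅖)
R(J, l) = 2*J (R(J, l) = J*2 = 2*J)
R(A(3, -3), -4)² = (2*(⅖))² = (⅘)² = 16/25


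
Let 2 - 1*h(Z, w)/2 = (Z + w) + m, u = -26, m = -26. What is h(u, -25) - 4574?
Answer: -4416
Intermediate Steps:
h(Z, w) = 56 - 2*Z - 2*w (h(Z, w) = 4 - 2*((Z + w) - 26) = 4 - 2*(-26 + Z + w) = 4 + (52 - 2*Z - 2*w) = 56 - 2*Z - 2*w)
h(u, -25) - 4574 = (56 - 2*(-26) - 2*(-25)) - 4574 = (56 + 52 + 50) - 4574 = 158 - 4574 = -4416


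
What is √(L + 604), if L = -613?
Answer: 3*I ≈ 3.0*I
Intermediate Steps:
√(L + 604) = √(-613 + 604) = √(-9) = 3*I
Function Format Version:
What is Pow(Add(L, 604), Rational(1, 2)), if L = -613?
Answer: Mul(3, I) ≈ Mul(3.0000, I)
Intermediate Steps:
Pow(Add(L, 604), Rational(1, 2)) = Pow(Add(-613, 604), Rational(1, 2)) = Pow(-9, Rational(1, 2)) = Mul(3, I)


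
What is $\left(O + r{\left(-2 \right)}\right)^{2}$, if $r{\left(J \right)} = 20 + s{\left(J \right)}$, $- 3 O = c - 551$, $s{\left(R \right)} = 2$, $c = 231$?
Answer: $\frac{148996}{9} \approx 16555.0$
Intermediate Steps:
$O = \frac{320}{3}$ ($O = - \frac{231 - 551}{3} = \left(- \frac{1}{3}\right) \left(-320\right) = \frac{320}{3} \approx 106.67$)
$r{\left(J \right)} = 22$ ($r{\left(J \right)} = 20 + 2 = 22$)
$\left(O + r{\left(-2 \right)}\right)^{2} = \left(\frac{320}{3} + 22\right)^{2} = \left(\frac{386}{3}\right)^{2} = \frac{148996}{9}$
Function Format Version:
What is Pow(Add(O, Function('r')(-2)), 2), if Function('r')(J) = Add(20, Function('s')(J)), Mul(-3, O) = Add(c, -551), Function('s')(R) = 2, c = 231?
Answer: Rational(148996, 9) ≈ 16555.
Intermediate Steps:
O = Rational(320, 3) (O = Mul(Rational(-1, 3), Add(231, -551)) = Mul(Rational(-1, 3), -320) = Rational(320, 3) ≈ 106.67)
Function('r')(J) = 22 (Function('r')(J) = Add(20, 2) = 22)
Pow(Add(O, Function('r')(-2)), 2) = Pow(Add(Rational(320, 3), 22), 2) = Pow(Rational(386, 3), 2) = Rational(148996, 9)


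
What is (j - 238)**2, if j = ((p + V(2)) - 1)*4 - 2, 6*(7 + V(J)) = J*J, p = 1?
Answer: 633616/9 ≈ 70402.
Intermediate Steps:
V(J) = -7 + J**2/6 (V(J) = -7 + (J*J)/6 = -7 + J**2/6)
j = -82/3 (j = ((1 + (-7 + (1/6)*2**2)) - 1)*4 - 2 = ((1 + (-7 + (1/6)*4)) - 1)*4 - 2 = ((1 + (-7 + 2/3)) - 1)*4 - 2 = ((1 - 19/3) - 1)*4 - 2 = (-16/3 - 1)*4 - 2 = -19/3*4 - 2 = -76/3 - 2 = -82/3 ≈ -27.333)
(j - 238)**2 = (-82/3 - 238)**2 = (-796/3)**2 = 633616/9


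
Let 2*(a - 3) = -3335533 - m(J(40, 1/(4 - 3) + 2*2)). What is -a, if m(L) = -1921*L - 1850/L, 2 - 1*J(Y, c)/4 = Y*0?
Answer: 13279711/8 ≈ 1.6600e+6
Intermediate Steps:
J(Y, c) = 8 (J(Y, c) = 8 - 4*Y*0 = 8 - 4*0 = 8 + 0 = 8)
a = -13279711/8 (a = 3 + (-3335533 - (-1921*8 - 1850/8))/2 = 3 + (-3335533 - (-15368 - 1850*1/8))/2 = 3 + (-3335533 - (-15368 - 925/4))/2 = 3 + (-3335533 - 1*(-62397/4))/2 = 3 + (-3335533 + 62397/4)/2 = 3 + (1/2)*(-13279735/4) = 3 - 13279735/8 = -13279711/8 ≈ -1.6600e+6)
-a = -1*(-13279711/8) = 13279711/8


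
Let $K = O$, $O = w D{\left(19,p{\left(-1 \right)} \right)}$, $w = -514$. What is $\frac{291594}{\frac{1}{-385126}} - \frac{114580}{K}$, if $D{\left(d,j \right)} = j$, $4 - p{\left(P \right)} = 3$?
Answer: $- \frac{28861210669618}{257} \approx -1.123 \cdot 10^{11}$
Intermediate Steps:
$p{\left(P \right)} = 1$ ($p{\left(P \right)} = 4 - 3 = 1$)
$O = -514$ ($O = \left(-514\right) 1 = -514$)
$K = -514$
$\frac{291594}{\frac{1}{-385126}} - \frac{114580}{K} = \frac{291594}{\frac{1}{-385126}} - \frac{114580}{-514} = \frac{291594}{- \frac{1}{385126}} - - \frac{57290}{257} = 291594 \left(-385126\right) + \frac{57290}{257} = -112300430844 + \frac{57290}{257} = - \frac{28861210669618}{257}$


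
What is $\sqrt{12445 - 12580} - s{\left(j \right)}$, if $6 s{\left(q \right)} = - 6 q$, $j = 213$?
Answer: $213 + 3 i \sqrt{15} \approx 213.0 + 11.619 i$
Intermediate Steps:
$s{\left(q \right)} = - q$ ($s{\left(q \right)} = \frac{\left(-6\right) q}{6} = - q$)
$\sqrt{12445 - 12580} - s{\left(j \right)} = \sqrt{12445 - 12580} - \left(-1\right) 213 = \sqrt{-135} - -213 = 3 i \sqrt{15} + 213 = 213 + 3 i \sqrt{15}$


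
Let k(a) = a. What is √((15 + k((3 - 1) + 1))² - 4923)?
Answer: 3*I*√511 ≈ 67.816*I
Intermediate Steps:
√((15 + k((3 - 1) + 1))² - 4923) = √((15 + ((3 - 1) + 1))² - 4923) = √((15 + (2 + 1))² - 4923) = √((15 + 3)² - 4923) = √(18² - 4923) = √(324 - 4923) = √(-4599) = 3*I*√511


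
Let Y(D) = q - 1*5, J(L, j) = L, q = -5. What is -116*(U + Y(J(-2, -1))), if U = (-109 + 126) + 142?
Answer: -17284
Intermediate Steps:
Y(D) = -10 (Y(D) = -5 - 1*5 = -5 - 5 = -10)
U = 159 (U = 17 + 142 = 159)
-116*(U + Y(J(-2, -1))) = -116*(159 - 10) = -116*149 = -17284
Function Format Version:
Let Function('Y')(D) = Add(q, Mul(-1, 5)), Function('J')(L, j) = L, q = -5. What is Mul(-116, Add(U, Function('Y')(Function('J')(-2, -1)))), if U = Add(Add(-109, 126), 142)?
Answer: -17284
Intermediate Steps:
Function('Y')(D) = -10 (Function('Y')(D) = Add(-5, Mul(-1, 5)) = Add(-5, -5) = -10)
U = 159 (U = Add(17, 142) = 159)
Mul(-116, Add(U, Function('Y')(Function('J')(-2, -1)))) = Mul(-116, Add(159, -10)) = Mul(-116, 149) = -17284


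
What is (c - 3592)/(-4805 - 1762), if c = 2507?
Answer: 1085/6567 ≈ 0.16522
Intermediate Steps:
(c - 3592)/(-4805 - 1762) = (2507 - 3592)/(-4805 - 1762) = -1085/(-6567) = -1085*(-1/6567) = 1085/6567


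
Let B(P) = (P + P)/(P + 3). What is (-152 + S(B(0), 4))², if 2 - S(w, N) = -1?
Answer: 22201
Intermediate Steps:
B(P) = 2*P/(3 + P) (B(P) = (2*P)/(3 + P) = 2*P/(3 + P))
S(w, N) = 3 (S(w, N) = 2 - 1*(-1) = 2 + 1 = 3)
(-152 + S(B(0), 4))² = (-152 + 3)² = (-149)² = 22201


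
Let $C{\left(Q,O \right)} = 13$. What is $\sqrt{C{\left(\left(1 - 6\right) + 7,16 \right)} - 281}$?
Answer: $2 i \sqrt{67} \approx 16.371 i$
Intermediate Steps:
$\sqrt{C{\left(\left(1 - 6\right) + 7,16 \right)} - 281} = \sqrt{13 - 281} = \sqrt{-268} = 2 i \sqrt{67}$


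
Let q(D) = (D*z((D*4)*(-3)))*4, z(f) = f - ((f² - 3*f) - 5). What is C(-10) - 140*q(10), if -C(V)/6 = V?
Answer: 83300060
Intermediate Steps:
C(V) = -6*V
z(f) = 5 - f² + 4*f (z(f) = f - (-5 + f² - 3*f) = f + (5 - f² + 3*f) = 5 - f² + 4*f)
q(D) = 4*D*(5 - 144*D² - 48*D) (q(D) = (D*(5 - ((D*4)*(-3))² + 4*((D*4)*(-3))))*4 = (D*(5 - ((4*D)*(-3))² + 4*((4*D)*(-3))))*4 = (D*(5 - (-12*D)² + 4*(-12*D)))*4 = (D*(5 - 144*D² - 48*D))*4 = 4*D*(5 - 144*D² - 48*D))
C(-10) - 140*q(10) = -6*(-10) - 560*10*(5 - 144*10² - 48*10) = 60 - 560*10*(5 - 144*100 - 480) = 60 - 560*10*(5 - 14400 - 480) = 60 - 560*10*(-14875) = 60 - 140*(-595000) = 60 + 83300000 = 83300060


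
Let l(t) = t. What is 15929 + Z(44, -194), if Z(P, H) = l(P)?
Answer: 15973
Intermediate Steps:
Z(P, H) = P
15929 + Z(44, -194) = 15929 + 44 = 15973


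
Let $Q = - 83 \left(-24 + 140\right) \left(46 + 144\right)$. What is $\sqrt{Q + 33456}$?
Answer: $2 i \sqrt{448966} \approx 1340.1 i$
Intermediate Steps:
$Q = -1829320$ ($Q = - 83 \cdot 116 \cdot 190 = \left(-83\right) 22040 = -1829320$)
$\sqrt{Q + 33456} = \sqrt{-1829320 + 33456} = \sqrt{-1795864} = 2 i \sqrt{448966}$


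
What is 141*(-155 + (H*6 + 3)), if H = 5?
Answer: -17202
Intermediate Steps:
141*(-155 + (H*6 + 3)) = 141*(-155 + (5*6 + 3)) = 141*(-155 + (30 + 3)) = 141*(-155 + 33) = 141*(-122) = -17202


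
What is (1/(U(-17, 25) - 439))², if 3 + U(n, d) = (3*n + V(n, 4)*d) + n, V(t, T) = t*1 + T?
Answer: 1/697225 ≈ 1.4343e-6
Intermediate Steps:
V(t, T) = T + t (V(t, T) = t + T = T + t)
U(n, d) = -3 + 4*n + d*(4 + n) (U(n, d) = -3 + ((3*n + (4 + n)*d) + n) = -3 + ((3*n + d*(4 + n)) + n) = -3 + (4*n + d*(4 + n)) = -3 + 4*n + d*(4 + n))
(1/(U(-17, 25) - 439))² = (1/((-3 + 4*(-17) + 25*(4 - 17)) - 439))² = (1/((-3 - 68 + 25*(-13)) - 439))² = (1/((-3 - 68 - 325) - 439))² = (1/(-396 - 439))² = (1/(-835))² = (-1/835)² = 1/697225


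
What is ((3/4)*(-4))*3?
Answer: -9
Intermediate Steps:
((3/4)*(-4))*3 = ((3*(¼))*(-4))*3 = ((¾)*(-4))*3 = -3*3 = -9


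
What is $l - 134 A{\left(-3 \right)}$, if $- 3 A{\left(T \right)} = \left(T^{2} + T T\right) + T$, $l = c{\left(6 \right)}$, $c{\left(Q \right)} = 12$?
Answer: $682$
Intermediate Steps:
$l = 12$
$A{\left(T \right)} = - \frac{2 T^{2}}{3} - \frac{T}{3}$ ($A{\left(T \right)} = - \frac{\left(T^{2} + T T\right) + T}{3} = - \frac{\left(T^{2} + T^{2}\right) + T}{3} = - \frac{2 T^{2} + T}{3} = - \frac{T + 2 T^{2}}{3} = - \frac{2 T^{2}}{3} - \frac{T}{3}$)
$l - 134 A{\left(-3 \right)} = 12 - 134 \left(\left(- \frac{1}{3}\right) \left(-3\right) \left(1 + 2 \left(-3\right)\right)\right) = 12 - 134 \left(\left(- \frac{1}{3}\right) \left(-3\right) \left(1 - 6\right)\right) = 12 - 134 \left(\left(- \frac{1}{3}\right) \left(-3\right) \left(-5\right)\right) = 12 - -670 = 12 + 670 = 682$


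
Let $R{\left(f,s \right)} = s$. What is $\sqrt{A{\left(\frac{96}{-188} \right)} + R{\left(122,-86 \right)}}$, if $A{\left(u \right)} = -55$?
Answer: $i \sqrt{141} \approx 11.874 i$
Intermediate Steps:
$\sqrt{A{\left(\frac{96}{-188} \right)} + R{\left(122,-86 \right)}} = \sqrt{-55 - 86} = \sqrt{-141} = i \sqrt{141}$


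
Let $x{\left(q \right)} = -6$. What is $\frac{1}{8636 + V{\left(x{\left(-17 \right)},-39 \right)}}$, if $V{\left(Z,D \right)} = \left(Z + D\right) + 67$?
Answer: $\frac{1}{8658} \approx 0.0001155$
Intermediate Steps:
$V{\left(Z,D \right)} = 67 + D + Z$ ($V{\left(Z,D \right)} = \left(D + Z\right) + 67 = 67 + D + Z$)
$\frac{1}{8636 + V{\left(x{\left(-17 \right)},-39 \right)}} = \frac{1}{8636 - -22} = \frac{1}{8636 + 22} = \frac{1}{8658}$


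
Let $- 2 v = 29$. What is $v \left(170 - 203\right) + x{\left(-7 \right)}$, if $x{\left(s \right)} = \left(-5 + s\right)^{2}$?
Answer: $\frac{1245}{2} \approx 622.5$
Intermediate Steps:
$v = - \frac{29}{2}$ ($v = \left(- \frac{1}{2}\right) 29 = - \frac{29}{2} \approx -14.5$)
$v \left(170 - 203\right) + x{\left(-7 \right)} = - \frac{29 \left(170 - 203\right)}{2} + \left(-5 - 7\right)^{2} = \left(- \frac{29}{2}\right) \left(-33\right) + \left(-12\right)^{2} = \frac{957}{2} + 144 = \frac{1245}{2}$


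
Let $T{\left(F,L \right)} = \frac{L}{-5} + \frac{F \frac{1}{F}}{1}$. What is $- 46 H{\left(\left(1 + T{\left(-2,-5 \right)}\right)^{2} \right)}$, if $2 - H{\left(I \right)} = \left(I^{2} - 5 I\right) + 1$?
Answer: $1610$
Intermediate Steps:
$T{\left(F,L \right)} = 1 - \frac{L}{5}$ ($T{\left(F,L \right)} = L \left(- \frac{1}{5}\right) + 1 \cdot 1 = - \frac{L}{5} + 1 = 1 - \frac{L}{5}$)
$H{\left(I \right)} = 1 - I^{2} + 5 I$ ($H{\left(I \right)} = 2 - \left(\left(I^{2} - 5 I\right) + 1\right) = 2 - \left(1 + I^{2} - 5 I\right) = 1 - I^{2} + 5 I$)
$- 46 H{\left(\left(1 + T{\left(-2,-5 \right)}\right)^{2} \right)} = - 46 \left(1 - \left(\left(1 + \left(1 - -1\right)\right)^{2}\right)^{2} + 5 \left(1 + \left(1 - -1\right)\right)^{2}\right) = - 46 \left(1 - \left(\left(1 + \left(1 + 1\right)\right)^{2}\right)^{2} + 5 \left(1 + \left(1 + 1\right)\right)^{2}\right) = - 46 \left(1 - \left(\left(1 + 2\right)^{2}\right)^{2} + 5 \left(1 + 2\right)^{2}\right) = - 46 \left(1 - \left(3^{2}\right)^{2} + 5 \cdot 3^{2}\right) = - 46 \left(1 - 9^{2} + 5 \cdot 9\right) = - 46 \left(1 - 81 + 45\right) = \left(-46\right) \left(-35\right) = 1610$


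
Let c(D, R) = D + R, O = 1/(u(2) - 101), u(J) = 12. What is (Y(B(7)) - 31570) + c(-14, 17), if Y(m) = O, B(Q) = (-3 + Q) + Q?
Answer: -2809464/89 ≈ -31567.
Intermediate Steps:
B(Q) = -3 + 2*Q
O = -1/89 (O = 1/(12 - 101) = 1/(-89) = -1/89 ≈ -0.011236)
Y(m) = -1/89
(Y(B(7)) - 31570) + c(-14, 17) = (-1/89 - 31570) + (-14 + 17) = -2809731/89 + 3 = -2809464/89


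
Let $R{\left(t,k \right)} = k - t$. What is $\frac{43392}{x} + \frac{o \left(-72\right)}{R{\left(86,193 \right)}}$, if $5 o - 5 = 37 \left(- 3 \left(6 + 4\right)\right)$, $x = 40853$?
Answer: $\frac{654695880}{4371271} \approx 149.77$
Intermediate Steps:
$o = -221$ ($o = 1 + \frac{37 \left(- 3 \left(6 + 4\right)\right)}{5} = 1 + \frac{37 \left(\left(-3\right) 10\right)}{5} = 1 + \frac{37 \left(-30\right)}{5} = 1 + \frac{1}{5} \left(-1110\right) = 1 - 222 = -221$)
$\frac{43392}{x} + \frac{o \left(-72\right)}{R{\left(86,193 \right)}} = \frac{43392}{40853} + \frac{\left(-221\right) \left(-72\right)}{193 - 86} = 43392 \cdot \frac{1}{40853} + \frac{15912}{193 - 86} = \frac{43392}{40853} + \frac{15912}{107} = \frac{654695880}{4371271}$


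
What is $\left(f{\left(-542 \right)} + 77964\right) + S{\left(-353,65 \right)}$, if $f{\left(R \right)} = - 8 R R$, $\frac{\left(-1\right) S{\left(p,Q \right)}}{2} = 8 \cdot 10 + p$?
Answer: $-2271602$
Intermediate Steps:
$S{\left(p,Q \right)} = -160 - 2 p$ ($S{\left(p,Q \right)} = - 2 \left(8 \cdot 10 + p\right) = - 2 \left(80 + p\right) = -160 - 2 p$)
$f{\left(R \right)} = - 8 R^{2}$
$\left(f{\left(-542 \right)} + 77964\right) + S{\left(-353,65 \right)} = \left(- 8 \left(-542\right)^{2} + 77964\right) - -546 = \left(\left(-8\right) 293764 + 77964\right) + \left(-160 + 706\right) = \left(-2350112 + 77964\right) + 546 = -2272148 + 546 = -2271602$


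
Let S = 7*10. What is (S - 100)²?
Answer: 900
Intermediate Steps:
S = 70
(S - 100)² = (70 - 100)² = (-30)² = 900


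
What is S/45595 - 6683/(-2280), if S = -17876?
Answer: 52790821/20791320 ≈ 2.5391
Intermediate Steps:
S/45595 - 6683/(-2280) = -17876/45595 - 6683/(-2280) = -17876*1/45595 - 6683*(-1/2280) = -17876/45595 + 6683/2280 = 52790821/20791320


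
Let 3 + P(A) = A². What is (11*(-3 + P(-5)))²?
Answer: 43681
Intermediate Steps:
P(A) = -3 + A²
(11*(-3 + P(-5)))² = (11*(-3 + (-3 + (-5)²)))² = (11*(-3 + (-3 + 25)))² = (11*(-3 + 22))² = (11*19)² = 209² = 43681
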